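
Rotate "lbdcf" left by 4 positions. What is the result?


Input: "lbdcf", rotate left by 4
First 4 characters: "lbdc"
Remaining characters: "f"
Concatenate remaining + first: "f" + "lbdc" = "flbdc"

flbdc


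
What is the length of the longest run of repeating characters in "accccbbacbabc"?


Input: "accccbbacbabc"
Scanning for longest run:
  Position 1 ('c'): new char, reset run to 1
  Position 2 ('c'): continues run of 'c', length=2
  Position 3 ('c'): continues run of 'c', length=3
  Position 4 ('c'): continues run of 'c', length=4
  Position 5 ('b'): new char, reset run to 1
  Position 6 ('b'): continues run of 'b', length=2
  Position 7 ('a'): new char, reset run to 1
  Position 8 ('c'): new char, reset run to 1
  Position 9 ('b'): new char, reset run to 1
  Position 10 ('a'): new char, reset run to 1
  Position 11 ('b'): new char, reset run to 1
  Position 12 ('c'): new char, reset run to 1
Longest run: 'c' with length 4

4


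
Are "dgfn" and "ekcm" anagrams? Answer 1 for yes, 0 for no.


Strings: "dgfn", "ekcm"
Sorted first:  dfgn
Sorted second: cekm
Differ at position 0: 'd' vs 'c' => not anagrams

0


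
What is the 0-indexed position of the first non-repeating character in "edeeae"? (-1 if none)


Input: edeeae
Character frequencies:
  'a': 1
  'd': 1
  'e': 4
Scanning left to right for freq == 1:
  Position 0 ('e'): freq=4, skip
  Position 1 ('d'): unique! => answer = 1

1


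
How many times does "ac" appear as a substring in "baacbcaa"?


Searching for "ac" in "baacbcaa"
Scanning each position:
  Position 0: "ba" => no
  Position 1: "aa" => no
  Position 2: "ac" => MATCH
  Position 3: "cb" => no
  Position 4: "bc" => no
  Position 5: "ca" => no
  Position 6: "aa" => no
Total occurrences: 1

1


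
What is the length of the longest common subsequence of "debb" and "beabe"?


LCS of "debb" and "beabe"
DP table:
           b    e    a    b    e
      0    0    0    0    0    0
  d   0    0    0    0    0    0
  e   0    0    1    1    1    1
  b   0    1    1    1    2    2
  b   0    1    1    1    2    2
LCS length = dp[4][5] = 2

2


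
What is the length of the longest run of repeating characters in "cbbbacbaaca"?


Input: "cbbbacbaaca"
Scanning for longest run:
  Position 1 ('b'): new char, reset run to 1
  Position 2 ('b'): continues run of 'b', length=2
  Position 3 ('b'): continues run of 'b', length=3
  Position 4 ('a'): new char, reset run to 1
  Position 5 ('c'): new char, reset run to 1
  Position 6 ('b'): new char, reset run to 1
  Position 7 ('a'): new char, reset run to 1
  Position 8 ('a'): continues run of 'a', length=2
  Position 9 ('c'): new char, reset run to 1
  Position 10 ('a'): new char, reset run to 1
Longest run: 'b' with length 3

3


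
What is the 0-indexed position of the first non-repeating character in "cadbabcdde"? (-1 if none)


Input: cadbabcdde
Character frequencies:
  'a': 2
  'b': 2
  'c': 2
  'd': 3
  'e': 1
Scanning left to right for freq == 1:
  Position 0 ('c'): freq=2, skip
  Position 1 ('a'): freq=2, skip
  Position 2 ('d'): freq=3, skip
  Position 3 ('b'): freq=2, skip
  Position 4 ('a'): freq=2, skip
  Position 5 ('b'): freq=2, skip
  Position 6 ('c'): freq=2, skip
  Position 7 ('d'): freq=3, skip
  Position 8 ('d'): freq=3, skip
  Position 9 ('e'): unique! => answer = 9

9


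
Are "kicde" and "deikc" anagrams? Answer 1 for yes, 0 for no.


Strings: "kicde", "deikc"
Sorted first:  cdeik
Sorted second: cdeik
Sorted forms match => anagrams

1


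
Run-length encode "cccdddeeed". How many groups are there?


Input: cccdddeeed
Scanning for consecutive runs:
  Group 1: 'c' x 3 (positions 0-2)
  Group 2: 'd' x 3 (positions 3-5)
  Group 3: 'e' x 3 (positions 6-8)
  Group 4: 'd' x 1 (positions 9-9)
Total groups: 4

4


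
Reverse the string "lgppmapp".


Input: lgppmapp
Reading characters right to left:
  Position 7: 'p'
  Position 6: 'p'
  Position 5: 'a'
  Position 4: 'm'
  Position 3: 'p'
  Position 2: 'p'
  Position 1: 'g'
  Position 0: 'l'
Reversed: ppamppgl

ppamppgl


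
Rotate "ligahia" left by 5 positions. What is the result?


Input: "ligahia", rotate left by 5
First 5 characters: "ligah"
Remaining characters: "ia"
Concatenate remaining + first: "ia" + "ligah" = "ialigah"

ialigah


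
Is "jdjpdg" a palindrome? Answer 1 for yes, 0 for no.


Input: jdjpdg
Reversed: gdpjdj
  Compare pos 0 ('j') with pos 5 ('g'): MISMATCH
  Compare pos 1 ('d') with pos 4 ('d'): match
  Compare pos 2 ('j') with pos 3 ('p'): MISMATCH
Result: not a palindrome

0


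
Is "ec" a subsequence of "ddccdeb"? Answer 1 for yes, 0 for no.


Check if "ec" is a subsequence of "ddccdeb"
Greedy scan:
  Position 0 ('d'): no match needed
  Position 1 ('d'): no match needed
  Position 2 ('c'): no match needed
  Position 3 ('c'): no match needed
  Position 4 ('d'): no match needed
  Position 5 ('e'): matches sub[0] = 'e'
  Position 6 ('b'): no match needed
Only matched 1/2 characters => not a subsequence

0


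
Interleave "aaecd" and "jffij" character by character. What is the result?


Interleaving "aaecd" and "jffij":
  Position 0: 'a' from first, 'j' from second => "aj"
  Position 1: 'a' from first, 'f' from second => "af"
  Position 2: 'e' from first, 'f' from second => "ef"
  Position 3: 'c' from first, 'i' from second => "ci"
  Position 4: 'd' from first, 'j' from second => "dj"
Result: ajafefcidj

ajafefcidj


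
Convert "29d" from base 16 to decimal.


Input: "29d" in base 16
Positional expansion:
  Digit '2' (value 2) x 16^2 = 512
  Digit '9' (value 9) x 16^1 = 144
  Digit 'd' (value 13) x 16^0 = 13
Sum = 669

669


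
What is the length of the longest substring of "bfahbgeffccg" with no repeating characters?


Input: "bfahbgeffccg"
Sliding window (track last position of each char):
  Position 0 ('b'): window [0,0] length 1 -- new best
  Position 1 ('f'): window [0,1] length 2 -- new best
  Position 2 ('a'): window [0,2] length 3 -- new best
  Position 3 ('h'): window [0,3] length 4 -- new best
  Position 4 ('b'): repeat (last at 0), move window start to 1
  Position 4 ('b'): window [1,4] length 4
  Position 5 ('g'): window [1,5] length 5 -- new best
  Position 6 ('e'): window [1,6] length 6 -- new best
  Position 7 ('f'): repeat (last at 1), move window start to 2
  Position 7 ('f'): window [2,7] length 6
  Position 8 ('f'): repeat (last at 7), move window start to 8
  Position 8 ('f'): window [8,8] length 1
  Position 9 ('c'): window [8,9] length 2
  Position 10 ('c'): repeat (last at 9), move window start to 10
  Position 10 ('c'): window [10,10] length 1
  Position 11 ('g'): window [10,11] length 2
Longest substring with no repeats: "fahbge" with length 6

6


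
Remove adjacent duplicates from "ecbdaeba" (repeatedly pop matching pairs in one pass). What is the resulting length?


Input: ecbdaeba
Stack-based adjacent duplicate removal:
  Read 'e': push. Stack: e
  Read 'c': push. Stack: ec
  Read 'b': push. Stack: ecb
  Read 'd': push. Stack: ecbd
  Read 'a': push. Stack: ecbda
  Read 'e': push. Stack: ecbdae
  Read 'b': push. Stack: ecbdaeb
  Read 'a': push. Stack: ecbdaeba
Final stack: "ecbdaeba" (length 8)

8


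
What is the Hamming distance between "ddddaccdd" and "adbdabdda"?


Comparing "ddddaccdd" and "adbdabdda" position by position:
  Position 0: 'd' vs 'a' => differ
  Position 1: 'd' vs 'd' => same
  Position 2: 'd' vs 'b' => differ
  Position 3: 'd' vs 'd' => same
  Position 4: 'a' vs 'a' => same
  Position 5: 'c' vs 'b' => differ
  Position 6: 'c' vs 'd' => differ
  Position 7: 'd' vs 'd' => same
  Position 8: 'd' vs 'a' => differ
Total differences (Hamming distance): 5

5


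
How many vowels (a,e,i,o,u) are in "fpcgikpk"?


Input: fpcgikpk
Checking each character:
  'f' at position 0: consonant
  'p' at position 1: consonant
  'c' at position 2: consonant
  'g' at position 3: consonant
  'i' at position 4: vowel (running total: 1)
  'k' at position 5: consonant
  'p' at position 6: consonant
  'k' at position 7: consonant
Total vowels: 1

1


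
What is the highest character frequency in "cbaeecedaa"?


Input: cbaeecedaa
Character counts:
  'a': 3
  'b': 1
  'c': 2
  'd': 1
  'e': 3
Maximum frequency: 3

3


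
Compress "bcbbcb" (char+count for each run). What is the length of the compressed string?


Input: bcbbcb
Runs:
  'b' x 1 => "b1"
  'c' x 1 => "c1"
  'b' x 2 => "b2"
  'c' x 1 => "c1"
  'b' x 1 => "b1"
Compressed: "b1c1b2c1b1"
Compressed length: 10

10


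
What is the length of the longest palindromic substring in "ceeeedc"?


Input: "ceeeedc"
Checking substrings for palindromes:
  [1:5] "eeee" (len 4) => palindrome
  [1:4] "eee" (len 3) => palindrome
  [2:5] "eee" (len 3) => palindrome
  [1:3] "ee" (len 2) => palindrome
  [2:4] "ee" (len 2) => palindrome
  [3:5] "ee" (len 2) => palindrome
Longest palindromic substring: "eeee" with length 4

4


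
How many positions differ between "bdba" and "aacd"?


Comparing "bdba" and "aacd" position by position:
  Position 0: 'b' vs 'a' => DIFFER
  Position 1: 'd' vs 'a' => DIFFER
  Position 2: 'b' vs 'c' => DIFFER
  Position 3: 'a' vs 'd' => DIFFER
Positions that differ: 4

4


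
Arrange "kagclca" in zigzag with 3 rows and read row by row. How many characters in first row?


Zigzag "kagclca" into 3 rows:
Placing characters:
  'k' => row 0
  'a' => row 1
  'g' => row 2
  'c' => row 1
  'l' => row 0
  'c' => row 1
  'a' => row 2
Rows:
  Row 0: "kl"
  Row 1: "acc"
  Row 2: "ga"
First row length: 2

2


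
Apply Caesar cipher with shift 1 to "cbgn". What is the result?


Caesar cipher: shift "cbgn" by 1
  'c' (pos 2) + 1 = pos 3 = 'd'
  'b' (pos 1) + 1 = pos 2 = 'c'
  'g' (pos 6) + 1 = pos 7 = 'h'
  'n' (pos 13) + 1 = pos 14 = 'o'
Result: dcho

dcho


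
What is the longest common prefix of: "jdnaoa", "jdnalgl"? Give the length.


Words: jdnaoa, jdnalgl
  Position 0: all 'j' => match
  Position 1: all 'd' => match
  Position 2: all 'n' => match
  Position 3: all 'a' => match
  Position 4: ('o', 'l') => mismatch, stop
LCP = "jdna" (length 4)

4


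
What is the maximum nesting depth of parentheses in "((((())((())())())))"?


Input: "((((())((())())())))"
Tracking depth:
  Position 0 '(': depth becomes 1
  Position 1 '(': depth becomes 2
  Position 2 '(': depth becomes 3
  Position 3 '(': depth becomes 4
  Position 4 '(': depth becomes 5
  Position 5 ')': depth becomes 4
  Position 6 ')': depth becomes 3
  Position 7 '(': depth becomes 4
  Position 8 '(': depth becomes 5
  Position 9 '(': depth becomes 6
  Position 10 ')': depth becomes 5
  Position 11 ')': depth becomes 4
  Position 12 '(': depth becomes 5
  Position 13 ')': depth becomes 4
  Position 14 ')': depth becomes 3
  Position 15 '(': depth becomes 4
  Position 16 ')': depth becomes 3
  Position 17 ')': depth becomes 2
  Position 18 ')': depth becomes 1
  Position 19 ')': depth becomes 0
Maximum depth reached: 6

6


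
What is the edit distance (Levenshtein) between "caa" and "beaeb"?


Computing edit distance: "caa" -> "beaeb"
DP table:
           b    e    a    e    b
      0    1    2    3    4    5
  c   1    1    2    3    4    5
  a   2    2    2    2    3    4
  a   3    3    3    2    3    4
Edit distance = dp[3][5] = 4

4


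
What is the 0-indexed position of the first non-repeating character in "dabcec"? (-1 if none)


Input: dabcec
Character frequencies:
  'a': 1
  'b': 1
  'c': 2
  'd': 1
  'e': 1
Scanning left to right for freq == 1:
  Position 0 ('d'): unique! => answer = 0

0


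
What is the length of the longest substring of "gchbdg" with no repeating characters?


Input: "gchbdg"
Sliding window (track last position of each char):
  Position 0 ('g'): window [0,0] length 1 -- new best
  Position 1 ('c'): window [0,1] length 2 -- new best
  Position 2 ('h'): window [0,2] length 3 -- new best
  Position 3 ('b'): window [0,3] length 4 -- new best
  Position 4 ('d'): window [0,4] length 5 -- new best
  Position 5 ('g'): repeat (last at 0), move window start to 1
  Position 5 ('g'): window [1,5] length 5
Longest substring with no repeats: "gchbd" with length 5

5


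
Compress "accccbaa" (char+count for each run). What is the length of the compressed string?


Input: accccbaa
Runs:
  'a' x 1 => "a1"
  'c' x 4 => "c4"
  'b' x 1 => "b1"
  'a' x 2 => "a2"
Compressed: "a1c4b1a2"
Compressed length: 8

8


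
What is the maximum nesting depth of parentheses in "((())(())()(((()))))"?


Input: "((())(())()(((()))))"
Tracking depth:
  Position 0 '(': depth becomes 1
  Position 1 '(': depth becomes 2
  Position 2 '(': depth becomes 3
  Position 3 ')': depth becomes 2
  Position 4 ')': depth becomes 1
  Position 5 '(': depth becomes 2
  Position 6 '(': depth becomes 3
  Position 7 ')': depth becomes 2
  Position 8 ')': depth becomes 1
  Position 9 '(': depth becomes 2
  Position 10 ')': depth becomes 1
  Position 11 '(': depth becomes 2
  Position 12 '(': depth becomes 3
  Position 13 '(': depth becomes 4
  Position 14 '(': depth becomes 5
  Position 15 ')': depth becomes 4
  Position 16 ')': depth becomes 3
  Position 17 ')': depth becomes 2
  Position 18 ')': depth becomes 1
  Position 19 ')': depth becomes 0
Maximum depth reached: 5

5


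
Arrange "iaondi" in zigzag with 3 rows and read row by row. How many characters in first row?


Zigzag "iaondi" into 3 rows:
Placing characters:
  'i' => row 0
  'a' => row 1
  'o' => row 2
  'n' => row 1
  'd' => row 0
  'i' => row 1
Rows:
  Row 0: "id"
  Row 1: "ani"
  Row 2: "o"
First row length: 2

2


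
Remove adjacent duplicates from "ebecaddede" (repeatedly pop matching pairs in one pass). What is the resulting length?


Input: ebecaddede
Stack-based adjacent duplicate removal:
  Read 'e': push. Stack: e
  Read 'b': push. Stack: eb
  Read 'e': push. Stack: ebe
  Read 'c': push. Stack: ebec
  Read 'a': push. Stack: ebeca
  Read 'd': push. Stack: ebecad
  Read 'd': matches stack top 'd' => pop. Stack: ebeca
  Read 'e': push. Stack: ebecae
  Read 'd': push. Stack: ebecaed
  Read 'e': push. Stack: ebecaede
Final stack: "ebecaede" (length 8)

8


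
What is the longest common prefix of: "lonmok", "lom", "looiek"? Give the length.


Words: lonmok, lom, looiek
  Position 0: all 'l' => match
  Position 1: all 'o' => match
  Position 2: ('n', 'm', 'o') => mismatch, stop
LCP = "lo" (length 2)

2


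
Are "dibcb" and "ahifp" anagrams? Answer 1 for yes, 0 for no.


Strings: "dibcb", "ahifp"
Sorted first:  bbcdi
Sorted second: afhip
Differ at position 0: 'b' vs 'a' => not anagrams

0


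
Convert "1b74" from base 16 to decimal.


Input: "1b74" in base 16
Positional expansion:
  Digit '1' (value 1) x 16^3 = 4096
  Digit 'b' (value 11) x 16^2 = 2816
  Digit '7' (value 7) x 16^1 = 112
  Digit '4' (value 4) x 16^0 = 4
Sum = 7028

7028


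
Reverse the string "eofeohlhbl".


Input: eofeohlhbl
Reading characters right to left:
  Position 9: 'l'
  Position 8: 'b'
  Position 7: 'h'
  Position 6: 'l'
  Position 5: 'h'
  Position 4: 'o'
  Position 3: 'e'
  Position 2: 'f'
  Position 1: 'o'
  Position 0: 'e'
Reversed: lbhlhoefoe

lbhlhoefoe


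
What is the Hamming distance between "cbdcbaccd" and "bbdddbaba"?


Comparing "cbdcbaccd" and "bbdddbaba" position by position:
  Position 0: 'c' vs 'b' => differ
  Position 1: 'b' vs 'b' => same
  Position 2: 'd' vs 'd' => same
  Position 3: 'c' vs 'd' => differ
  Position 4: 'b' vs 'd' => differ
  Position 5: 'a' vs 'b' => differ
  Position 6: 'c' vs 'a' => differ
  Position 7: 'c' vs 'b' => differ
  Position 8: 'd' vs 'a' => differ
Total differences (Hamming distance): 7

7


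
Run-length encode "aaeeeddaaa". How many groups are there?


Input: aaeeeddaaa
Scanning for consecutive runs:
  Group 1: 'a' x 2 (positions 0-1)
  Group 2: 'e' x 3 (positions 2-4)
  Group 3: 'd' x 2 (positions 5-6)
  Group 4: 'a' x 3 (positions 7-9)
Total groups: 4

4


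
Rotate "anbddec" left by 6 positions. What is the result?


Input: "anbddec", rotate left by 6
First 6 characters: "anbdde"
Remaining characters: "c"
Concatenate remaining + first: "c" + "anbdde" = "canbdde"

canbdde


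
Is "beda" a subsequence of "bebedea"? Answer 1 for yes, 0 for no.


Check if "beda" is a subsequence of "bebedea"
Greedy scan:
  Position 0 ('b'): matches sub[0] = 'b'
  Position 1 ('e'): matches sub[1] = 'e'
  Position 2 ('b'): no match needed
  Position 3 ('e'): no match needed
  Position 4 ('d'): matches sub[2] = 'd'
  Position 5 ('e'): no match needed
  Position 6 ('a'): matches sub[3] = 'a'
All 4 characters matched => is a subsequence

1


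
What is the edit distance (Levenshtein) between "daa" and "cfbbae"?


Computing edit distance: "daa" -> "cfbbae"
DP table:
           c    f    b    b    a    e
      0    1    2    3    4    5    6
  d   1    1    2    3    4    5    6
  a   2    2    2    3    4    4    5
  a   3    3    3    3    4    4    5
Edit distance = dp[3][6] = 5

5


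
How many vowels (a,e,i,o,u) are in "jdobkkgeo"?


Input: jdobkkgeo
Checking each character:
  'j' at position 0: consonant
  'd' at position 1: consonant
  'o' at position 2: vowel (running total: 1)
  'b' at position 3: consonant
  'k' at position 4: consonant
  'k' at position 5: consonant
  'g' at position 6: consonant
  'e' at position 7: vowel (running total: 2)
  'o' at position 8: vowel (running total: 3)
Total vowels: 3

3


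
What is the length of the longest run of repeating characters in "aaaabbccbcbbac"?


Input: "aaaabbccbcbbac"
Scanning for longest run:
  Position 1 ('a'): continues run of 'a', length=2
  Position 2 ('a'): continues run of 'a', length=3
  Position 3 ('a'): continues run of 'a', length=4
  Position 4 ('b'): new char, reset run to 1
  Position 5 ('b'): continues run of 'b', length=2
  Position 6 ('c'): new char, reset run to 1
  Position 7 ('c'): continues run of 'c', length=2
  Position 8 ('b'): new char, reset run to 1
  Position 9 ('c'): new char, reset run to 1
  Position 10 ('b'): new char, reset run to 1
  Position 11 ('b'): continues run of 'b', length=2
  Position 12 ('a'): new char, reset run to 1
  Position 13 ('c'): new char, reset run to 1
Longest run: 'a' with length 4

4


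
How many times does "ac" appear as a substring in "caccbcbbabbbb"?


Searching for "ac" in "caccbcbbabbbb"
Scanning each position:
  Position 0: "ca" => no
  Position 1: "ac" => MATCH
  Position 2: "cc" => no
  Position 3: "cb" => no
  Position 4: "bc" => no
  Position 5: "cb" => no
  Position 6: "bb" => no
  Position 7: "ba" => no
  Position 8: "ab" => no
  Position 9: "bb" => no
  Position 10: "bb" => no
  Position 11: "bb" => no
Total occurrences: 1

1


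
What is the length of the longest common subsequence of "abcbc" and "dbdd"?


LCS of "abcbc" and "dbdd"
DP table:
           d    b    d    d
      0    0    0    0    0
  a   0    0    0    0    0
  b   0    0    1    1    1
  c   0    0    1    1    1
  b   0    0    1    1    1
  c   0    0    1    1    1
LCS length = dp[5][4] = 1

1


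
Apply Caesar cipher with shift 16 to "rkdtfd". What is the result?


Caesar cipher: shift "rkdtfd" by 16
  'r' (pos 17) + 16 = pos 7 = 'h'
  'k' (pos 10) + 16 = pos 0 = 'a'
  'd' (pos 3) + 16 = pos 19 = 't'
  't' (pos 19) + 16 = pos 9 = 'j'
  'f' (pos 5) + 16 = pos 21 = 'v'
  'd' (pos 3) + 16 = pos 19 = 't'
Result: hatjvt

hatjvt


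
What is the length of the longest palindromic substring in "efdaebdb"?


Input: "efdaebdb"
Checking substrings for palindromes:
  [5:8] "bdb" (len 3) => palindrome
Longest palindromic substring: "bdb" with length 3

3


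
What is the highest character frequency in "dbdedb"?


Input: dbdedb
Character counts:
  'b': 2
  'd': 3
  'e': 1
Maximum frequency: 3

3


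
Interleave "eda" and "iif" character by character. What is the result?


Interleaving "eda" and "iif":
  Position 0: 'e' from first, 'i' from second => "ei"
  Position 1: 'd' from first, 'i' from second => "di"
  Position 2: 'a' from first, 'f' from second => "af"
Result: eidiaf

eidiaf


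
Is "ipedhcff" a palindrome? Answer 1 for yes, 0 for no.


Input: ipedhcff
Reversed: ffchdepi
  Compare pos 0 ('i') with pos 7 ('f'): MISMATCH
  Compare pos 1 ('p') with pos 6 ('f'): MISMATCH
  Compare pos 2 ('e') with pos 5 ('c'): MISMATCH
  Compare pos 3 ('d') with pos 4 ('h'): MISMATCH
Result: not a palindrome

0


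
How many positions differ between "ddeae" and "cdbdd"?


Comparing "ddeae" and "cdbdd" position by position:
  Position 0: 'd' vs 'c' => DIFFER
  Position 1: 'd' vs 'd' => same
  Position 2: 'e' vs 'b' => DIFFER
  Position 3: 'a' vs 'd' => DIFFER
  Position 4: 'e' vs 'd' => DIFFER
Positions that differ: 4

4


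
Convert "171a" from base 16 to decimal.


Input: "171a" in base 16
Positional expansion:
  Digit '1' (value 1) x 16^3 = 4096
  Digit '7' (value 7) x 16^2 = 1792
  Digit '1' (value 1) x 16^1 = 16
  Digit 'a' (value 10) x 16^0 = 10
Sum = 5914

5914


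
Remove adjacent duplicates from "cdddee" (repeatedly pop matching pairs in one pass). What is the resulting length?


Input: cdddee
Stack-based adjacent duplicate removal:
  Read 'c': push. Stack: c
  Read 'd': push. Stack: cd
  Read 'd': matches stack top 'd' => pop. Stack: c
  Read 'd': push. Stack: cd
  Read 'e': push. Stack: cde
  Read 'e': matches stack top 'e' => pop. Stack: cd
Final stack: "cd" (length 2)

2


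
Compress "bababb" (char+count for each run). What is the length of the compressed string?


Input: bababb
Runs:
  'b' x 1 => "b1"
  'a' x 1 => "a1"
  'b' x 1 => "b1"
  'a' x 1 => "a1"
  'b' x 2 => "b2"
Compressed: "b1a1b1a1b2"
Compressed length: 10

10


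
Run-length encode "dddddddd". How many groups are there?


Input: dddddddd
Scanning for consecutive runs:
  Group 1: 'd' x 8 (positions 0-7)
Total groups: 1

1


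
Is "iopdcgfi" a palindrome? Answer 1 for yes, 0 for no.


Input: iopdcgfi
Reversed: ifgcdpoi
  Compare pos 0 ('i') with pos 7 ('i'): match
  Compare pos 1 ('o') with pos 6 ('f'): MISMATCH
  Compare pos 2 ('p') with pos 5 ('g'): MISMATCH
  Compare pos 3 ('d') with pos 4 ('c'): MISMATCH
Result: not a palindrome

0


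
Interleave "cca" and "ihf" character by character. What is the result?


Interleaving "cca" and "ihf":
  Position 0: 'c' from first, 'i' from second => "ci"
  Position 1: 'c' from first, 'h' from second => "ch"
  Position 2: 'a' from first, 'f' from second => "af"
Result: cichaf

cichaf


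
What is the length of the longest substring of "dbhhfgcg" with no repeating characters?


Input: "dbhhfgcg"
Sliding window (track last position of each char):
  Position 0 ('d'): window [0,0] length 1 -- new best
  Position 1 ('b'): window [0,1] length 2 -- new best
  Position 2 ('h'): window [0,2] length 3 -- new best
  Position 3 ('h'): repeat (last at 2), move window start to 3
  Position 3 ('h'): window [3,3] length 1
  Position 4 ('f'): window [3,4] length 2
  Position 5 ('g'): window [3,5] length 3
  Position 6 ('c'): window [3,6] length 4 -- new best
  Position 7 ('g'): repeat (last at 5), move window start to 6
  Position 7 ('g'): window [6,7] length 2
Longest substring with no repeats: "hfgc" with length 4

4


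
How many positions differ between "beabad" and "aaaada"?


Comparing "beabad" and "aaaada" position by position:
  Position 0: 'b' vs 'a' => DIFFER
  Position 1: 'e' vs 'a' => DIFFER
  Position 2: 'a' vs 'a' => same
  Position 3: 'b' vs 'a' => DIFFER
  Position 4: 'a' vs 'd' => DIFFER
  Position 5: 'd' vs 'a' => DIFFER
Positions that differ: 5

5


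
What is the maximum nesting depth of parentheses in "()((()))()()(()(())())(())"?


Input: "()((()))()()(()(())())(())"
Tracking depth:
  Position 0 '(': depth becomes 1
  Position 1 ')': depth becomes 0
  Position 2 '(': depth becomes 1
  Position 3 '(': depth becomes 2
  Position 4 '(': depth becomes 3
  Position 5 ')': depth becomes 2
  Position 6 ')': depth becomes 1
  Position 7 ')': depth becomes 0
  Position 8 '(': depth becomes 1
  Position 9 ')': depth becomes 0
  Position 10 '(': depth becomes 1
  Position 11 ')': depth becomes 0
  Position 12 '(': depth becomes 1
  Position 13 '(': depth becomes 2
  Position 14 ')': depth becomes 1
  Position 15 '(': depth becomes 2
  Position 16 '(': depth becomes 3
  Position 17 ')': depth becomes 2
  Position 18 ')': depth becomes 1
  Position 19 '(': depth becomes 2
  Position 20 ')': depth becomes 1
  Position 21 ')': depth becomes 0
  Position 22 '(': depth becomes 1
  Position 23 '(': depth becomes 2
  Position 24 ')': depth becomes 1
  Position 25 ')': depth becomes 0
Maximum depth reached: 3

3


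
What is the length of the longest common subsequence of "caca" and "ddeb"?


LCS of "caca" and "ddeb"
DP table:
           d    d    e    b
      0    0    0    0    0
  c   0    0    0    0    0
  a   0    0    0    0    0
  c   0    0    0    0    0
  a   0    0    0    0    0
LCS length = dp[4][4] = 0

0


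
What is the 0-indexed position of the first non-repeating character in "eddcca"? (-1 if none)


Input: eddcca
Character frequencies:
  'a': 1
  'c': 2
  'd': 2
  'e': 1
Scanning left to right for freq == 1:
  Position 0 ('e'): unique! => answer = 0

0


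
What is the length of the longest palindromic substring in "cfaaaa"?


Input: "cfaaaa"
Checking substrings for palindromes:
  [2:6] "aaaa" (len 4) => palindrome
  [2:5] "aaa" (len 3) => palindrome
  [3:6] "aaa" (len 3) => palindrome
  [2:4] "aa" (len 2) => palindrome
  [3:5] "aa" (len 2) => palindrome
  [4:6] "aa" (len 2) => palindrome
Longest palindromic substring: "aaaa" with length 4

4


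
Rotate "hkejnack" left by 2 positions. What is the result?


Input: "hkejnack", rotate left by 2
First 2 characters: "hk"
Remaining characters: "ejnack"
Concatenate remaining + first: "ejnack" + "hk" = "ejnackhk"

ejnackhk


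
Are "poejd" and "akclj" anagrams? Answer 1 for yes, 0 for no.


Strings: "poejd", "akclj"
Sorted first:  dejop
Sorted second: acjkl
Differ at position 0: 'd' vs 'a' => not anagrams

0


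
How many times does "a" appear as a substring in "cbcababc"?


Searching for "a" in "cbcababc"
Scanning each position:
  Position 0: "c" => no
  Position 1: "b" => no
  Position 2: "c" => no
  Position 3: "a" => MATCH
  Position 4: "b" => no
  Position 5: "a" => MATCH
  Position 6: "b" => no
  Position 7: "c" => no
Total occurrences: 2

2


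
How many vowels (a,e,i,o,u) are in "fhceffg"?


Input: fhceffg
Checking each character:
  'f' at position 0: consonant
  'h' at position 1: consonant
  'c' at position 2: consonant
  'e' at position 3: vowel (running total: 1)
  'f' at position 4: consonant
  'f' at position 5: consonant
  'g' at position 6: consonant
Total vowels: 1

1


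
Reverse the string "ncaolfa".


Input: ncaolfa
Reading characters right to left:
  Position 6: 'a'
  Position 5: 'f'
  Position 4: 'l'
  Position 3: 'o'
  Position 2: 'a'
  Position 1: 'c'
  Position 0: 'n'
Reversed: afloacn

afloacn


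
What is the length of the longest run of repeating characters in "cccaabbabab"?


Input: "cccaabbabab"
Scanning for longest run:
  Position 1 ('c'): continues run of 'c', length=2
  Position 2 ('c'): continues run of 'c', length=3
  Position 3 ('a'): new char, reset run to 1
  Position 4 ('a'): continues run of 'a', length=2
  Position 5 ('b'): new char, reset run to 1
  Position 6 ('b'): continues run of 'b', length=2
  Position 7 ('a'): new char, reset run to 1
  Position 8 ('b'): new char, reset run to 1
  Position 9 ('a'): new char, reset run to 1
  Position 10 ('b'): new char, reset run to 1
Longest run: 'c' with length 3

3


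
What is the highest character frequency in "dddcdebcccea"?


Input: dddcdebcccea
Character counts:
  'a': 1
  'b': 1
  'c': 4
  'd': 4
  'e': 2
Maximum frequency: 4

4


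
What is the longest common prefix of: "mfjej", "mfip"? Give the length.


Words: mfjej, mfip
  Position 0: all 'm' => match
  Position 1: all 'f' => match
  Position 2: ('j', 'i') => mismatch, stop
LCP = "mf" (length 2)

2


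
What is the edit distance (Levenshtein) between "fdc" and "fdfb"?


Computing edit distance: "fdc" -> "fdfb"
DP table:
           f    d    f    b
      0    1    2    3    4
  f   1    0    1    2    3
  d   2    1    0    1    2
  c   3    2    1    1    2
Edit distance = dp[3][4] = 2

2


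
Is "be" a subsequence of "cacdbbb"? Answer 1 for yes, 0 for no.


Check if "be" is a subsequence of "cacdbbb"
Greedy scan:
  Position 0 ('c'): no match needed
  Position 1 ('a'): no match needed
  Position 2 ('c'): no match needed
  Position 3 ('d'): no match needed
  Position 4 ('b'): matches sub[0] = 'b'
  Position 5 ('b'): no match needed
  Position 6 ('b'): no match needed
Only matched 1/2 characters => not a subsequence

0


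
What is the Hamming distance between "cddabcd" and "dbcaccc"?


Comparing "cddabcd" and "dbcaccc" position by position:
  Position 0: 'c' vs 'd' => differ
  Position 1: 'd' vs 'b' => differ
  Position 2: 'd' vs 'c' => differ
  Position 3: 'a' vs 'a' => same
  Position 4: 'b' vs 'c' => differ
  Position 5: 'c' vs 'c' => same
  Position 6: 'd' vs 'c' => differ
Total differences (Hamming distance): 5

5


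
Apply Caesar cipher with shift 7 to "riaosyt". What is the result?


Caesar cipher: shift "riaosyt" by 7
  'r' (pos 17) + 7 = pos 24 = 'y'
  'i' (pos 8) + 7 = pos 15 = 'p'
  'a' (pos 0) + 7 = pos 7 = 'h'
  'o' (pos 14) + 7 = pos 21 = 'v'
  's' (pos 18) + 7 = pos 25 = 'z'
  'y' (pos 24) + 7 = pos 5 = 'f'
  't' (pos 19) + 7 = pos 0 = 'a'
Result: yphvzfa

yphvzfa


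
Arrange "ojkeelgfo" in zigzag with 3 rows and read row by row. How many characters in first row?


Zigzag "ojkeelgfo" into 3 rows:
Placing characters:
  'o' => row 0
  'j' => row 1
  'k' => row 2
  'e' => row 1
  'e' => row 0
  'l' => row 1
  'g' => row 2
  'f' => row 1
  'o' => row 0
Rows:
  Row 0: "oeo"
  Row 1: "jelf"
  Row 2: "kg"
First row length: 3

3


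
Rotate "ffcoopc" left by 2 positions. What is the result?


Input: "ffcoopc", rotate left by 2
First 2 characters: "ff"
Remaining characters: "coopc"
Concatenate remaining + first: "coopc" + "ff" = "coopcff"

coopcff


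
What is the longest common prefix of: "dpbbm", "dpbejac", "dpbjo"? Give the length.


Words: dpbbm, dpbejac, dpbjo
  Position 0: all 'd' => match
  Position 1: all 'p' => match
  Position 2: all 'b' => match
  Position 3: ('b', 'e', 'j') => mismatch, stop
LCP = "dpb" (length 3)

3


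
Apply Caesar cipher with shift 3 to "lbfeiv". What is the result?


Caesar cipher: shift "lbfeiv" by 3
  'l' (pos 11) + 3 = pos 14 = 'o'
  'b' (pos 1) + 3 = pos 4 = 'e'
  'f' (pos 5) + 3 = pos 8 = 'i'
  'e' (pos 4) + 3 = pos 7 = 'h'
  'i' (pos 8) + 3 = pos 11 = 'l'
  'v' (pos 21) + 3 = pos 24 = 'y'
Result: oeihly

oeihly


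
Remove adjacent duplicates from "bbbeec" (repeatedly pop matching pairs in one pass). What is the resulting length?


Input: bbbeec
Stack-based adjacent duplicate removal:
  Read 'b': push. Stack: b
  Read 'b': matches stack top 'b' => pop. Stack: (empty)
  Read 'b': push. Stack: b
  Read 'e': push. Stack: be
  Read 'e': matches stack top 'e' => pop. Stack: b
  Read 'c': push. Stack: bc
Final stack: "bc" (length 2)

2


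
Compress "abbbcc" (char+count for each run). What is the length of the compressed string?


Input: abbbcc
Runs:
  'a' x 1 => "a1"
  'b' x 3 => "b3"
  'c' x 2 => "c2"
Compressed: "a1b3c2"
Compressed length: 6

6


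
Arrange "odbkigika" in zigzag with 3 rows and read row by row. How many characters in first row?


Zigzag "odbkigika" into 3 rows:
Placing characters:
  'o' => row 0
  'd' => row 1
  'b' => row 2
  'k' => row 1
  'i' => row 0
  'g' => row 1
  'i' => row 2
  'k' => row 1
  'a' => row 0
Rows:
  Row 0: "oia"
  Row 1: "dkgk"
  Row 2: "bi"
First row length: 3

3


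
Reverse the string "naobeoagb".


Input: naobeoagb
Reading characters right to left:
  Position 8: 'b'
  Position 7: 'g'
  Position 6: 'a'
  Position 5: 'o'
  Position 4: 'e'
  Position 3: 'b'
  Position 2: 'o'
  Position 1: 'a'
  Position 0: 'n'
Reversed: bgaoeboan

bgaoeboan


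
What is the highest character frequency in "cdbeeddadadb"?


Input: cdbeeddadadb
Character counts:
  'a': 2
  'b': 2
  'c': 1
  'd': 5
  'e': 2
Maximum frequency: 5

5


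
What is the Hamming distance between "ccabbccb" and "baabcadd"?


Comparing "ccabbccb" and "baabcadd" position by position:
  Position 0: 'c' vs 'b' => differ
  Position 1: 'c' vs 'a' => differ
  Position 2: 'a' vs 'a' => same
  Position 3: 'b' vs 'b' => same
  Position 4: 'b' vs 'c' => differ
  Position 5: 'c' vs 'a' => differ
  Position 6: 'c' vs 'd' => differ
  Position 7: 'b' vs 'd' => differ
Total differences (Hamming distance): 6

6


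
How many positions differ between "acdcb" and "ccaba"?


Comparing "acdcb" and "ccaba" position by position:
  Position 0: 'a' vs 'c' => DIFFER
  Position 1: 'c' vs 'c' => same
  Position 2: 'd' vs 'a' => DIFFER
  Position 3: 'c' vs 'b' => DIFFER
  Position 4: 'b' vs 'a' => DIFFER
Positions that differ: 4

4


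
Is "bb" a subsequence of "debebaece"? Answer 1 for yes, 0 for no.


Check if "bb" is a subsequence of "debebaece"
Greedy scan:
  Position 0 ('d'): no match needed
  Position 1 ('e'): no match needed
  Position 2 ('b'): matches sub[0] = 'b'
  Position 3 ('e'): no match needed
  Position 4 ('b'): matches sub[1] = 'b'
  Position 5 ('a'): no match needed
  Position 6 ('e'): no match needed
  Position 7 ('c'): no match needed
  Position 8 ('e'): no match needed
All 2 characters matched => is a subsequence

1


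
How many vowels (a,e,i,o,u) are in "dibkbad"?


Input: dibkbad
Checking each character:
  'd' at position 0: consonant
  'i' at position 1: vowel (running total: 1)
  'b' at position 2: consonant
  'k' at position 3: consonant
  'b' at position 4: consonant
  'a' at position 5: vowel (running total: 2)
  'd' at position 6: consonant
Total vowels: 2

2


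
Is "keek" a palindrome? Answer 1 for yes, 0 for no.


Input: keek
Reversed: keek
  Compare pos 0 ('k') with pos 3 ('k'): match
  Compare pos 1 ('e') with pos 2 ('e'): match
Result: palindrome

1


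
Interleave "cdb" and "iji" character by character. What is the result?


Interleaving "cdb" and "iji":
  Position 0: 'c' from first, 'i' from second => "ci"
  Position 1: 'd' from first, 'j' from second => "dj"
  Position 2: 'b' from first, 'i' from second => "bi"
Result: cidjbi

cidjbi


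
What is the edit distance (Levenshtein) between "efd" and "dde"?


Computing edit distance: "efd" -> "dde"
DP table:
           d    d    e
      0    1    2    3
  e   1    1    2    2
  f   2    2    2    3
  d   3    2    2    3
Edit distance = dp[3][3] = 3

3


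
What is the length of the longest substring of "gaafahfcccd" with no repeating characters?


Input: "gaafahfcccd"
Sliding window (track last position of each char):
  Position 0 ('g'): window [0,0] length 1 -- new best
  Position 1 ('a'): window [0,1] length 2 -- new best
  Position 2 ('a'): repeat (last at 1), move window start to 2
  Position 2 ('a'): window [2,2] length 1
  Position 3 ('f'): window [2,3] length 2
  Position 4 ('a'): repeat (last at 2), move window start to 3
  Position 4 ('a'): window [3,4] length 2
  Position 5 ('h'): window [3,5] length 3 -- new best
  Position 6 ('f'): repeat (last at 3), move window start to 4
  Position 6 ('f'): window [4,6] length 3
  Position 7 ('c'): window [4,7] length 4 -- new best
  Position 8 ('c'): repeat (last at 7), move window start to 8
  Position 8 ('c'): window [8,8] length 1
  Position 9 ('c'): repeat (last at 8), move window start to 9
  Position 9 ('c'): window [9,9] length 1
  Position 10 ('d'): window [9,10] length 2
Longest substring with no repeats: "ahfc" with length 4

4


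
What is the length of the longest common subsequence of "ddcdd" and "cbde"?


LCS of "ddcdd" and "cbde"
DP table:
           c    b    d    e
      0    0    0    0    0
  d   0    0    0    1    1
  d   0    0    0    1    1
  c   0    1    1    1    1
  d   0    1    1    2    2
  d   0    1    1    2    2
LCS length = dp[5][4] = 2

2


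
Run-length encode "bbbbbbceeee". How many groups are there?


Input: bbbbbbceeee
Scanning for consecutive runs:
  Group 1: 'b' x 6 (positions 0-5)
  Group 2: 'c' x 1 (positions 6-6)
  Group 3: 'e' x 4 (positions 7-10)
Total groups: 3

3


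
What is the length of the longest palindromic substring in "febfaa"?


Input: "febfaa"
Checking substrings for palindromes:
  [4:6] "aa" (len 2) => palindrome
Longest palindromic substring: "aa" with length 2

2


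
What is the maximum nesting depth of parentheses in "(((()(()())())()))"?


Input: "(((()(()())())()))"
Tracking depth:
  Position 0 '(': depth becomes 1
  Position 1 '(': depth becomes 2
  Position 2 '(': depth becomes 3
  Position 3 '(': depth becomes 4
  Position 4 ')': depth becomes 3
  Position 5 '(': depth becomes 4
  Position 6 '(': depth becomes 5
  Position 7 ')': depth becomes 4
  Position 8 '(': depth becomes 5
  Position 9 ')': depth becomes 4
  Position 10 ')': depth becomes 3
  Position 11 '(': depth becomes 4
  Position 12 ')': depth becomes 3
  Position 13 ')': depth becomes 2
  Position 14 '(': depth becomes 3
  Position 15 ')': depth becomes 2
  Position 16 ')': depth becomes 1
  Position 17 ')': depth becomes 0
Maximum depth reached: 5

5


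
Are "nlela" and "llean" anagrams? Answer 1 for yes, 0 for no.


Strings: "nlela", "llean"
Sorted first:  aelln
Sorted second: aelln
Sorted forms match => anagrams

1


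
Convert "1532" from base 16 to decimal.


Input: "1532" in base 16
Positional expansion:
  Digit '1' (value 1) x 16^3 = 4096
  Digit '5' (value 5) x 16^2 = 1280
  Digit '3' (value 3) x 16^1 = 48
  Digit '2' (value 2) x 16^0 = 2
Sum = 5426

5426


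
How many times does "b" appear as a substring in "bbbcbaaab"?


Searching for "b" in "bbbcbaaab"
Scanning each position:
  Position 0: "b" => MATCH
  Position 1: "b" => MATCH
  Position 2: "b" => MATCH
  Position 3: "c" => no
  Position 4: "b" => MATCH
  Position 5: "a" => no
  Position 6: "a" => no
  Position 7: "a" => no
  Position 8: "b" => MATCH
Total occurrences: 5

5


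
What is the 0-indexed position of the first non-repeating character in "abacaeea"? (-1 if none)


Input: abacaeea
Character frequencies:
  'a': 4
  'b': 1
  'c': 1
  'e': 2
Scanning left to right for freq == 1:
  Position 0 ('a'): freq=4, skip
  Position 1 ('b'): unique! => answer = 1

1


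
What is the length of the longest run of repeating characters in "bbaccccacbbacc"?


Input: "bbaccccacbbacc"
Scanning for longest run:
  Position 1 ('b'): continues run of 'b', length=2
  Position 2 ('a'): new char, reset run to 1
  Position 3 ('c'): new char, reset run to 1
  Position 4 ('c'): continues run of 'c', length=2
  Position 5 ('c'): continues run of 'c', length=3
  Position 6 ('c'): continues run of 'c', length=4
  Position 7 ('a'): new char, reset run to 1
  Position 8 ('c'): new char, reset run to 1
  Position 9 ('b'): new char, reset run to 1
  Position 10 ('b'): continues run of 'b', length=2
  Position 11 ('a'): new char, reset run to 1
  Position 12 ('c'): new char, reset run to 1
  Position 13 ('c'): continues run of 'c', length=2
Longest run: 'c' with length 4

4


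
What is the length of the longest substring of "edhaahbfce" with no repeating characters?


Input: "edhaahbfce"
Sliding window (track last position of each char):
  Position 0 ('e'): window [0,0] length 1 -- new best
  Position 1 ('d'): window [0,1] length 2 -- new best
  Position 2 ('h'): window [0,2] length 3 -- new best
  Position 3 ('a'): window [0,3] length 4 -- new best
  Position 4 ('a'): repeat (last at 3), move window start to 4
  Position 4 ('a'): window [4,4] length 1
  Position 5 ('h'): window [4,5] length 2
  Position 6 ('b'): window [4,6] length 3
  Position 7 ('f'): window [4,7] length 4
  Position 8 ('c'): window [4,8] length 5 -- new best
  Position 9 ('e'): window [4,9] length 6 -- new best
Longest substring with no repeats: "ahbfce" with length 6

6


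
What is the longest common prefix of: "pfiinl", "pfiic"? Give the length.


Words: pfiinl, pfiic
  Position 0: all 'p' => match
  Position 1: all 'f' => match
  Position 2: all 'i' => match
  Position 3: all 'i' => match
  Position 4: ('n', 'c') => mismatch, stop
LCP = "pfii" (length 4)

4
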